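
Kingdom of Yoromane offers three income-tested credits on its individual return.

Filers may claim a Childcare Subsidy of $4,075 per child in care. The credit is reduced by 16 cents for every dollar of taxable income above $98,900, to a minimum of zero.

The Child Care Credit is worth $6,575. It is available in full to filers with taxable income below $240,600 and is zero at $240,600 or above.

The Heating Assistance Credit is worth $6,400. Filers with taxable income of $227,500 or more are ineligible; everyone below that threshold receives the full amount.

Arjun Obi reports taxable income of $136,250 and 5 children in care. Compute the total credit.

$27,374

Childcare Subsidy: base = 5 × $4,075 = $20,375. 16% of the $37,350 excess over $98,900 is $5,976; credit = $20,375 − $5,976 = $14,399.
Child Care Credit: $136,250 is below the $240,600 cutoff, so the full $6,575 applies.
Heating Assistance Credit: $136,250 is below the $227,500 cutoff, so the full $6,400 applies.
Total: $14,399 + $6,575 + $6,400 = $27,374.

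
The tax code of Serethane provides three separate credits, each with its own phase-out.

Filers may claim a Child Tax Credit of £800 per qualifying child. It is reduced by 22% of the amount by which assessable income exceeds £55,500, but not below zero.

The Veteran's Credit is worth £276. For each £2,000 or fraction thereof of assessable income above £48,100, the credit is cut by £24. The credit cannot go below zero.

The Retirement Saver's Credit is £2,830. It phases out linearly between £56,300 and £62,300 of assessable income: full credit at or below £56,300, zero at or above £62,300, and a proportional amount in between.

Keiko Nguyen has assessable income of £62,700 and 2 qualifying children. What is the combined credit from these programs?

Child Tax Credit: base = 2 × £800 = £1,600. 22% of the £7,200 excess over £55,500 is £1,584; credit = £1,600 − £1,584 = £16.
Veteran's Credit: income exceeds £48,100 by £14,600, which is 8 full-or-partial £2,000 increments; reduction = 8 × £24 = £192, leaving £84.
Retirement Saver's Credit: £62,700 is at or above £62,300, so the credit is £0.
Total: £16 + £84 + £0 = £100.

£100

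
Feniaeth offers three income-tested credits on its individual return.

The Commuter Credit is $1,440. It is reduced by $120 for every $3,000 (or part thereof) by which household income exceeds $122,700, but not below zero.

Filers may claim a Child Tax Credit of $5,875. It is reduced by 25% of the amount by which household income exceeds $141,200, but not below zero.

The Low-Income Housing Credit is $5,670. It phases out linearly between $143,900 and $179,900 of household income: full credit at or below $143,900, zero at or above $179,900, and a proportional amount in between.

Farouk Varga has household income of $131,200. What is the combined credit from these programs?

$12,625

Commuter Credit: income exceeds $122,700 by $8,500, which is 3 full-or-partial $3,000 increments; reduction = 3 × $120 = $360, leaving $1,080.
Child Tax Credit: $131,200 is at or below the $141,200 threshold, so the full $5,875 applies.
Low-Income Housing Credit: $131,200 is at or below the $143,900 threshold, so the full $5,670 applies.
Total: $1,080 + $5,875 + $5,670 = $12,625.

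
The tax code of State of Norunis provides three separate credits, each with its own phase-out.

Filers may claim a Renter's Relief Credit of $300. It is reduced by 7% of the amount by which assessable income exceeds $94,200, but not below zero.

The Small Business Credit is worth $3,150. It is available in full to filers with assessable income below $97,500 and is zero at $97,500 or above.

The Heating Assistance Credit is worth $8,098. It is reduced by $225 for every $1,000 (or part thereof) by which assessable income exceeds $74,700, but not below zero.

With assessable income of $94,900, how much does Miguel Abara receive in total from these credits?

$6,774

Renter's Relief Credit: 7% of the $700 excess over $94,200 is $49; credit = $300 − $49 = $251.
Small Business Credit: $94,900 is below the $97,500 cutoff, so the full $3,150 applies.
Heating Assistance Credit: income exceeds $74,700 by $20,200, which is 21 full-or-partial $1,000 increments; reduction = 21 × $225 = $4,725, leaving $3,373.
Total: $251 + $3,150 + $3,373 = $6,774.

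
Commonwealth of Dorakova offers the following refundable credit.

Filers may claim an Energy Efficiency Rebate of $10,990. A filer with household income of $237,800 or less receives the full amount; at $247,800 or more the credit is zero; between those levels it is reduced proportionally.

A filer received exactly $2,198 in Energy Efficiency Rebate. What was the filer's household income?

$2,198 is 2,198/10,990 of the full $10,990, so 8,792/10,990 of the $10,000 range has been used: income = $237,800 + $10,000 × 8,792/10,990 = $245,800.

$245,800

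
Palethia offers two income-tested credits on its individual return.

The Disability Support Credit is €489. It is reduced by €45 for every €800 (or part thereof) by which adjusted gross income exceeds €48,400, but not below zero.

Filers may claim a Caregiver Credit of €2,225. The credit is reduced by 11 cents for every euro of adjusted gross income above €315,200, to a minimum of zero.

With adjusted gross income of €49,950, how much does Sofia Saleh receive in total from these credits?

€2,624

Disability Support Credit: income exceeds €48,400 by €1,550, which is 2 full-or-partial €800 increments; reduction = 2 × €45 = €90, leaving €399.
Caregiver Credit: €49,950 is at or below the €315,200 threshold, so the full €2,225 applies.
Total: €399 + €2,225 = €2,624.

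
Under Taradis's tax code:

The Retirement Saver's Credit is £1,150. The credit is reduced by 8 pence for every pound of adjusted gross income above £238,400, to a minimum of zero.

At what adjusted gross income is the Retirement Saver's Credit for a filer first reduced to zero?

£252,775

The credit falls by 8% of each pound above £238,400, so it reaches zero when the excess is £1,150 / 8% = £14,375: income = £238,400 + £14,375 = £252,775.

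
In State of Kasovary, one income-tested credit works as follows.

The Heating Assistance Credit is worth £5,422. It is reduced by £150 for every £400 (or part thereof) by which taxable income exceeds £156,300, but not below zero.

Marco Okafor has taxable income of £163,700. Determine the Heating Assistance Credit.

£2,572

Heating Assistance Credit: income exceeds £156,300 by £7,400, which is 19 full-or-partial £400 increments; reduction = 19 × £150 = £2,850, leaving £2,572.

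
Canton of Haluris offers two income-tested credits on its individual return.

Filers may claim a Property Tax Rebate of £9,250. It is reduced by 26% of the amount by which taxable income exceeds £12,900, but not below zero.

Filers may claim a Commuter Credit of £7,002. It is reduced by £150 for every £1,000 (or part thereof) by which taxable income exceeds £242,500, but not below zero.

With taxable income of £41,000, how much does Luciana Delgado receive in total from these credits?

£8,946

Property Tax Rebate: 26% of the £28,100 excess over £12,900 is £7,306; credit = £9,250 − £7,306 = £1,944.
Commuter Credit: £41,000 is at or below the £242,500 threshold, so the full £7,002 applies.
Total: £1,944 + £7,002 = £8,946.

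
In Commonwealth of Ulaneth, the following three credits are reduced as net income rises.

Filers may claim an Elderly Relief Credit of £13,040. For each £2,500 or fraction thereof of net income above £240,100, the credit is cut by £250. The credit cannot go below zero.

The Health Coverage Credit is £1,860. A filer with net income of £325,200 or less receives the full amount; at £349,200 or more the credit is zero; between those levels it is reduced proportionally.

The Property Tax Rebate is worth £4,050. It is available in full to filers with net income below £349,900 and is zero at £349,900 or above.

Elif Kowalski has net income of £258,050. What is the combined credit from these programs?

Elderly Relief Credit: income exceeds £240,100 by £17,950, which is 8 full-or-partial £2,500 increments; reduction = 8 × £250 = £2,000, leaving £11,040.
Health Coverage Credit: £258,050 is at or below the £325,200 threshold, so the full £1,860 applies.
Property Tax Rebate: £258,050 is below the £349,900 cutoff, so the full £4,050 applies.
Total: £11,040 + £1,860 + £4,050 = £16,950.

£16,950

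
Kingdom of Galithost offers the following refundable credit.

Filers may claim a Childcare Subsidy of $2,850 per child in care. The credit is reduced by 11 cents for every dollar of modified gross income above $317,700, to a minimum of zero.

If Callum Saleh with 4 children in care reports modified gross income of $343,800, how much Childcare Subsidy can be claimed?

$8,529

Childcare Subsidy: base = 4 × $2,850 = $11,400. 11% of the $26,100 excess over $317,700 is $2,871; credit = $11,400 − $2,871 = $8,529.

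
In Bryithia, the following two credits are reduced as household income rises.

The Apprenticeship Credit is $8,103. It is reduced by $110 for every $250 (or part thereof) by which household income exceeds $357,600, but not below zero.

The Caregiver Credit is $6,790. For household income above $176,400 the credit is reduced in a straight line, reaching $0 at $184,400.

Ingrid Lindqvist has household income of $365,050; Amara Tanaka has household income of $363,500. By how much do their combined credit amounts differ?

$660

Ingrid ($365,050): Apprenticeship Credit: income exceeds $357,600 by $7,450, which is 30 full-or-partial $250 increments; reduction = 30 × $110 = $3,300, leaving $4,803. Caregiver Credit: $365,050 is at or above $184,400, so the credit is $0. total $4,803 + $0 = $4,803
Amara ($363,500): Apprenticeship Credit: income exceeds $357,600 by $5,900, which is 24 full-or-partial $250 increments; reduction = 24 × $110 = $2,640, leaving $5,463. Caregiver Credit: $363,500 is at or above $184,400, so the credit is $0. total $5,463 + $0 = $5,463
Difference: |$4,803 − $5,463| = $660.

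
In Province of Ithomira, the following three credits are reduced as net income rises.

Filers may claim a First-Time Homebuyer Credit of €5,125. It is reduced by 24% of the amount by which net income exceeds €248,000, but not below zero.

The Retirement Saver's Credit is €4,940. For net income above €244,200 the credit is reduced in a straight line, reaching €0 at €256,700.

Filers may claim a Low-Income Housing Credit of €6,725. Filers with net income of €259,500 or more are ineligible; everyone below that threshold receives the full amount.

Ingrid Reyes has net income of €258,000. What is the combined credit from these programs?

€9,450

First-Time Homebuyer Credit: 24% of the €10,000 excess over €248,000 is €2,400; credit = €5,125 − €2,400 = €2,725.
Retirement Saver's Credit: €258,000 is at or above €256,700, so the credit is €0.
Low-Income Housing Credit: €258,000 is below the €259,500 cutoff, so the full €6,725 applies.
Total: €2,725 + €0 + €6,725 = €9,450.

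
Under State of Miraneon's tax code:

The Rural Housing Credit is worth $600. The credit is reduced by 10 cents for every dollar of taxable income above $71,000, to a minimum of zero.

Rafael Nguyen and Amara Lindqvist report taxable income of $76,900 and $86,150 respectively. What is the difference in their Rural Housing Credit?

$10

Rafael ($76,900): Rural Housing Credit: 10% of the $5,900 excess over $71,000 is $590; credit = $600 − $590 = $10.
Amara ($86,150): Rural Housing Credit: 10% of the $15,150 excess over $71,000 is $1,515 ≥ base, so the credit is $0.
Difference: |$10 − $0| = $10.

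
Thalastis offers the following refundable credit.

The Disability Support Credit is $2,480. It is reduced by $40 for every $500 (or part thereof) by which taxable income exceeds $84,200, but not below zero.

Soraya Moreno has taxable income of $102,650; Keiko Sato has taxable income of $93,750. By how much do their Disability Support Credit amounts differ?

Soraya ($102,650): Disability Support Credit: income exceeds $84,200 by $18,450, which is 37 full-or-partial $500 increments; reduction = 37 × $40 = $1,480, leaving $1,000.
Keiko ($93,750): Disability Support Credit: income exceeds $84,200 by $9,550, which is 20 full-or-partial $500 increments; reduction = 20 × $40 = $800, leaving $1,680.
Difference: |$1,000 − $1,680| = $680.

$680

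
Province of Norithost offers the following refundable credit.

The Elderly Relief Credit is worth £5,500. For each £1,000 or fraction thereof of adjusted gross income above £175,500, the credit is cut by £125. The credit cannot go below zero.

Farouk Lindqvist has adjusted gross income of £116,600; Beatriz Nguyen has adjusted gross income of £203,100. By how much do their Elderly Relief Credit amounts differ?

£3,500

Farouk (£116,600): Elderly Relief Credit: £116,600 is at or below the £175,500 threshold, so the full £5,500 applies.
Beatriz (£203,100): Elderly Relief Credit: income exceeds £175,500 by £27,600, which is 28 full-or-partial £1,000 increments; reduction = 28 × £125 = £3,500, leaving £2,000.
Difference: |£5,500 − £2,000| = £3,500.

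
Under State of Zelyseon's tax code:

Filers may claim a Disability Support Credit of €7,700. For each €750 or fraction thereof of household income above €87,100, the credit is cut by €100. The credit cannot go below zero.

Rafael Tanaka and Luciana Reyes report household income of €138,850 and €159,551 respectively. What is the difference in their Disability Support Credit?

Rafael (€138,850): Disability Support Credit: income exceeds €87,100 by €51,750, which is 69 full-or-partial €750 increments; reduction = 69 × €100 = €6,900, leaving €800.
Luciana (€159,551): Disability Support Credit: income exceeds €87,100 by €72,451 → 97 increments × €100 = €9,700 ≥ base, so the credit is €0.
Difference: |€800 − €0| = €800.

€800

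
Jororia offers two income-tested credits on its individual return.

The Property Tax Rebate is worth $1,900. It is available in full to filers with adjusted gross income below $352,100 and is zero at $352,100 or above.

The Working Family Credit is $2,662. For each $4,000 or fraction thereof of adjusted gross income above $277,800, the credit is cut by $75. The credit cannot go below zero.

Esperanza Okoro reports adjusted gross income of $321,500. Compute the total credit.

$3,737

Property Tax Rebate: $321,500 is below the $352,100 cutoff, so the full $1,900 applies.
Working Family Credit: income exceeds $277,800 by $43,700, which is 11 full-or-partial $4,000 increments; reduction = 11 × $75 = $825, leaving $1,837.
Total: $1,900 + $1,837 = $3,737.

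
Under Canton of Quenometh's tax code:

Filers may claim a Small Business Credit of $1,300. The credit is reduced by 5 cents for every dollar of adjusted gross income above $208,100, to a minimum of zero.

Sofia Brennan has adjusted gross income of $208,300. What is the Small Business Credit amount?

$1,290

Small Business Credit: 5% of the $200 excess over $208,100 is $10; credit = $1,300 − $10 = $1,290.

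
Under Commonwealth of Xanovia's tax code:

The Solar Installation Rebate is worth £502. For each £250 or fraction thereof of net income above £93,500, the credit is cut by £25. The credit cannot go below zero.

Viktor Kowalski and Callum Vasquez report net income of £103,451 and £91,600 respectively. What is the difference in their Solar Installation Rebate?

Viktor (£103,451): Solar Installation Rebate: income exceeds £93,500 by £9,951 → 40 increments × £25 = £1,000 ≥ base, so the credit is £0.
Callum (£91,600): Solar Installation Rebate: £91,600 is at or below the £93,500 threshold, so the full £502 applies.
Difference: |£0 − £502| = £502.

£502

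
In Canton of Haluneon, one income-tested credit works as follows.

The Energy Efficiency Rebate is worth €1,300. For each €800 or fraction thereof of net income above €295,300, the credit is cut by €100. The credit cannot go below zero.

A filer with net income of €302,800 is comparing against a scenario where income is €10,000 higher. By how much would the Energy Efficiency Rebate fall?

€300

At €302,800 — income exceeds €295,300 by €7,500, which is 10 full-or-partial €800 increments; reduction = 10 × €100 = €1,000, leaving €300.
At €312,800 — income exceeds €295,300 by €17,500 → 22 increments × €100 = €2,200 ≥ base, so the credit is €0.
Lost: €300 − €0 = €300.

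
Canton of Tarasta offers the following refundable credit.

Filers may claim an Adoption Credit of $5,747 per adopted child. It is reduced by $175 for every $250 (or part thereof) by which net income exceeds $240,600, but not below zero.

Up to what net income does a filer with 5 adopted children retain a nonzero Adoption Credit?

$281,600

Full credit = 5 × $5,747 = $28,735.
After 164 increments the reduction is 164 × $175 = $28,700, leaving $35; one more increment wipes it out. Increment 164 ends at excess 164 × $250 = $41,000, so the highest qualifying income is $240,600 + $41,000 = $281,600.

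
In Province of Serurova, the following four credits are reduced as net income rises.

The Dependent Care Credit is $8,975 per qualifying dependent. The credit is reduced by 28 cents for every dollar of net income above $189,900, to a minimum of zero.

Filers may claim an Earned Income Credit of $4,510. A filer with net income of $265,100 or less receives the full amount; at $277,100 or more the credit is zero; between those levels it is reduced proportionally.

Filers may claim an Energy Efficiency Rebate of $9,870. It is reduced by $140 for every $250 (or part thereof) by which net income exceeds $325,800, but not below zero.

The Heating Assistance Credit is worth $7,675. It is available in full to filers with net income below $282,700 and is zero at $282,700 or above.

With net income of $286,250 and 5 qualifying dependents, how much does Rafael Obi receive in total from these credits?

$27,767

Dependent Care Credit: base = 5 × $8,975 = $44,875. 28% of the $96,350 excess over $189,900 is $26,978; credit = $44,875 − $26,978 = $17,897.
Earned Income Credit: $286,250 is at or above $277,100, so the credit is $0.
Energy Efficiency Rebate: $286,250 is at or below the $325,800 threshold, so the full $9,870 applies.
Heating Assistance Credit: $286,250 meets or exceeds the $282,700 cutoff, so the credit is $0.
Total: $17,897 + $0 + $9,870 + $0 = $27,767.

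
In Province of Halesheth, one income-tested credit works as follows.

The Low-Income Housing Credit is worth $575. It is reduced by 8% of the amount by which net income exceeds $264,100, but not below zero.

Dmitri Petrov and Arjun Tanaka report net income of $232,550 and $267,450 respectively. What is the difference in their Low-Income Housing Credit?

Dmitri ($232,550): Low-Income Housing Credit: $232,550 is at or below the $264,100 threshold, so the full $575 applies.
Arjun ($267,450): Low-Income Housing Credit: 8% of the $3,350 excess over $264,100 is $268; credit = $575 − $268 = $307.
Difference: |$575 − $307| = $268.

$268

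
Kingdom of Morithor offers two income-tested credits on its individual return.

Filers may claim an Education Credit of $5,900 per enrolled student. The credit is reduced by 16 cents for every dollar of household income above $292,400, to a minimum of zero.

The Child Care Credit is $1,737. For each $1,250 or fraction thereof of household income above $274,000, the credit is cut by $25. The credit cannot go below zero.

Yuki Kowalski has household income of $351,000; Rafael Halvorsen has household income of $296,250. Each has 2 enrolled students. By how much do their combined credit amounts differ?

$9,860

Yuki ($351,000): Education Credit: base = 2 × $5,900 = $11,800. 16% of the $58,600 excess over $292,400 is $9,376; credit = $11,800 − $9,376 = $2,424. Child Care Credit: income exceeds $274,000 by $77,000, which is 62 full-or-partial $1,250 increments; reduction = 62 × $25 = $1,550, leaving $187. total $2,424 + $187 = $2,611
Rafael ($296,250): Education Credit: base = 2 × $5,900 = $11,800. 16% of the $3,850 excess over $292,400 is $616; credit = $11,800 − $616 = $11,184. Child Care Credit: income exceeds $274,000 by $22,250, which is 18 full-or-partial $1,250 increments; reduction = 18 × $25 = $450, leaving $1,287. total $11,184 + $1,287 = $12,471
Difference: |$2,611 − $12,471| = $9,860.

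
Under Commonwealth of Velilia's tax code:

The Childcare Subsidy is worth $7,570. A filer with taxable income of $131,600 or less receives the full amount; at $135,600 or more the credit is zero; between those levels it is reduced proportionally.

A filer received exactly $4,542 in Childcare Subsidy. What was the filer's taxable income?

$4,542 is 4,542/7,570 of the full $7,570, so 3,028/7,570 of the $4,000 range has been used: income = $131,600 + $4,000 × 3,028/7,570 = $133,200.

$133,200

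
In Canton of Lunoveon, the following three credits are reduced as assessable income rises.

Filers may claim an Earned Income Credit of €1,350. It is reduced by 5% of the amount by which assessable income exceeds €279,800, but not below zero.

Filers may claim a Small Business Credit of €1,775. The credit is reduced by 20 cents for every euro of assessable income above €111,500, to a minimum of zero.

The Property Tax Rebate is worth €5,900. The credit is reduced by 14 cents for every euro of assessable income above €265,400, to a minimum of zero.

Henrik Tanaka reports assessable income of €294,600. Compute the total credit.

Earned Income Credit: 5% of the €14,800 excess over €279,800 is €740; credit = €1,350 − €740 = €610.
Small Business Credit: 20% of the €183,100 excess over €111,500 is €36,620 ≥ base, so the credit is €0.
Property Tax Rebate: 14% of the €29,200 excess over €265,400 is €4,088; credit = €5,900 − €4,088 = €1,812.
Total: €610 + €0 + €1,812 = €2,422.

€2,422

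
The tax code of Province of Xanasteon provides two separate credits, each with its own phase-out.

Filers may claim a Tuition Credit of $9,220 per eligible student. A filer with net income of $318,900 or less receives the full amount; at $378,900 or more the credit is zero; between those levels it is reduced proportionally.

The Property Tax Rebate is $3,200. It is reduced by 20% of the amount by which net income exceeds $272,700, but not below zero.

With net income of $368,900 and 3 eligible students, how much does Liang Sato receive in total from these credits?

Tuition Credit: base = 3 × $9,220 = $27,660. $368,900 is $50,000 into a $60,000 phase-out range, leaving 10,000/60,000 of the credit: $27,660 × 10,000/60,000 = $4,610.
Property Tax Rebate: 20% of the $96,200 excess over $272,700 is $19,240 ≥ base, so the credit is $0.
Total: $4,610 + $0 = $4,610.

$4,610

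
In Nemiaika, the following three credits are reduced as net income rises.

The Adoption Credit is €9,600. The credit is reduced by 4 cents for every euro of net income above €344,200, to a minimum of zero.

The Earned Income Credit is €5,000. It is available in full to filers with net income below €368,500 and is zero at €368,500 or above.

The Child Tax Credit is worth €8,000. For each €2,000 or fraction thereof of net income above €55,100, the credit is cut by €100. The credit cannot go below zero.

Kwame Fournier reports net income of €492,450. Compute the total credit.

Adoption Credit: 4% of the €148,250 excess over €344,200 is €5,930; credit = €9,600 − €5,930 = €3,670.
Earned Income Credit: €492,450 meets or exceeds the €368,500 cutoff, so the credit is €0.
Child Tax Credit: income exceeds €55,100 by €437,350 → 219 increments × €100 = €21,900 ≥ base, so the credit is €0.
Total: €3,670 + €0 + €0 = €3,670.

€3,670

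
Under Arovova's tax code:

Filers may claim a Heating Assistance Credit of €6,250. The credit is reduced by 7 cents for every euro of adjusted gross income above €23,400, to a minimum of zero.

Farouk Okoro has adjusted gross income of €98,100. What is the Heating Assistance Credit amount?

Heating Assistance Credit: 7% of the €74,700 excess over €23,400 is €5,229; credit = €6,250 − €5,229 = €1,021.

€1,021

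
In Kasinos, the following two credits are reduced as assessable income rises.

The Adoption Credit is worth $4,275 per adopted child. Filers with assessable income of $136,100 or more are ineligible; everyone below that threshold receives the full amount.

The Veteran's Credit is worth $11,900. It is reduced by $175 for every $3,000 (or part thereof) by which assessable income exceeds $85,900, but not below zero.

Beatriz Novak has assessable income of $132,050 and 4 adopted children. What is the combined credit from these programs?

Adoption Credit: base = 4 × $4,275 = $17,100. $132,050 is below the $136,100 cutoff, so the full $17,100 applies.
Veteran's Credit: income exceeds $85,900 by $46,150, which is 16 full-or-partial $3,000 increments; reduction = 16 × $175 = $2,800, leaving $9,100.
Total: $17,100 + $9,100 = $26,200.

$26,200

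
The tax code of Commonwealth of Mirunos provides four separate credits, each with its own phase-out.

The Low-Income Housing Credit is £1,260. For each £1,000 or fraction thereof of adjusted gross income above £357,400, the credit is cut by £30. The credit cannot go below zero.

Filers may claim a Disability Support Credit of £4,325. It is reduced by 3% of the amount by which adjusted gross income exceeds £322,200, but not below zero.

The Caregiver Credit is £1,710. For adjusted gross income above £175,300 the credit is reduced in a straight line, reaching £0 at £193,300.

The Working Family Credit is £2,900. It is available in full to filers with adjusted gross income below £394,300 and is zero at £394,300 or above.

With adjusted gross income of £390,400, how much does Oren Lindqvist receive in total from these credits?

£5,449

Low-Income Housing Credit: income exceeds £357,400 by £33,000, which is 33 full-or-partial £1,000 increments; reduction = 33 × £30 = £990, leaving £270.
Disability Support Credit: 3% of the £68,200 excess over £322,200 is £2,046; credit = £4,325 − £2,046 = £2,279.
Caregiver Credit: £390,400 is at or above £193,300, so the credit is £0.
Working Family Credit: £390,400 is below the £394,300 cutoff, so the full £2,900 applies.
Total: £270 + £2,279 + £0 + £2,900 = £5,449.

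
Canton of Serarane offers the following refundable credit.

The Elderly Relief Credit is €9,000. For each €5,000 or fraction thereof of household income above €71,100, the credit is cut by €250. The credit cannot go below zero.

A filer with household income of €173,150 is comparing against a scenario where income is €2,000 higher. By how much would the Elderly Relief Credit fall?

€0

At €173,150 — income exceeds €71,100 by €102,050, which is 21 full-or-partial €5,000 increments; reduction = 21 × €250 = €5,250, leaving €3,750.
At €175,150 — income exceeds €71,100 by €104,050, which is 21 full-or-partial €5,000 increments; reduction = 21 × €250 = €5,250, leaving €3,750.
Lost: €3,750 − €3,750 = €0.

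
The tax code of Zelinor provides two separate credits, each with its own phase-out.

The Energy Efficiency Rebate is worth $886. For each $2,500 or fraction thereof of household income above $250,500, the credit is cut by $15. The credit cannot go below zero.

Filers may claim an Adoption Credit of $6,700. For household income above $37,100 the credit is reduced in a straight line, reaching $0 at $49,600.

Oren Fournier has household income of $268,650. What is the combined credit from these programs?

$766

Energy Efficiency Rebate: income exceeds $250,500 by $18,150, which is 8 full-or-partial $2,500 increments; reduction = 8 × $15 = $120, leaving $766.
Adoption Credit: $268,650 is at or above $49,600, so the credit is $0.
Total: $766 + $0 = $766.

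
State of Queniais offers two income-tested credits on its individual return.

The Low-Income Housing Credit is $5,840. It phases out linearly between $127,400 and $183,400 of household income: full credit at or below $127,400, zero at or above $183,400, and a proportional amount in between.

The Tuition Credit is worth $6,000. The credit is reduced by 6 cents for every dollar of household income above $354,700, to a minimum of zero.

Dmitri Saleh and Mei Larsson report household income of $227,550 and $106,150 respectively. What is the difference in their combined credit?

Dmitri ($227,550): Low-Income Housing Credit: $227,550 is at or above $183,400, so the credit is $0. Tuition Credit: $227,550 is at or below the $354,700 threshold, so the full $6,000 applies. total $0 + $6,000 = $6,000
Mei ($106,150): Low-Income Housing Credit: $106,150 is at or below the $127,400 threshold, so the full $5,840 applies. Tuition Credit: $106,150 is at or below the $354,700 threshold, so the full $6,000 applies. total $5,840 + $6,000 = $11,840
Difference: |$6,000 − $11,840| = $5,840.

$5,840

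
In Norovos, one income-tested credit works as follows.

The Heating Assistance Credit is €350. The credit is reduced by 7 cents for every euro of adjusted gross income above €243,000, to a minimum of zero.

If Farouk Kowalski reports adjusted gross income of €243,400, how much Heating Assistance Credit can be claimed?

Heating Assistance Credit: 7% of the €400 excess over €243,000 is €28; credit = €350 − €28 = €322.

€322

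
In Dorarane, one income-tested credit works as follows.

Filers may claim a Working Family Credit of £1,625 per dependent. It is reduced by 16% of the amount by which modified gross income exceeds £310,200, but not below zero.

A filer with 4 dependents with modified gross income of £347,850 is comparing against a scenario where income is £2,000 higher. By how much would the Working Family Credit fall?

At £347,850 — base = 4 × £1,625 = £6,500. 16% of the £37,650 excess over £310,200 is £6,024; credit = £6,500 − £6,024 = £476.
At £349,850 — base = 4 × £1,625 = £6,500. 16% of the £39,650 excess over £310,200 is £6,344; credit = £6,500 − £6,344 = £156.
Lost: £476 − £156 = £320.

£320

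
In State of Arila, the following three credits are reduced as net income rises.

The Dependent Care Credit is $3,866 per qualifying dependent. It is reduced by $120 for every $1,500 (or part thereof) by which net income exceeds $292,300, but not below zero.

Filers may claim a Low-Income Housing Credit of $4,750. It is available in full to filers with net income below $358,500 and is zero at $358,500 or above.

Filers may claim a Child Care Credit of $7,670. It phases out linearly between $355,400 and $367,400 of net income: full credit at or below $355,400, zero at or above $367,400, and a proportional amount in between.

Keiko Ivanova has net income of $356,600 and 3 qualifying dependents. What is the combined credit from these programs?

$18,091

Dependent Care Credit: base = 3 × $3,866 = $11,598. income exceeds $292,300 by $64,300, which is 43 full-or-partial $1,500 increments; reduction = 43 × $120 = $5,160, leaving $6,438.
Low-Income Housing Credit: $356,600 is below the $358,500 cutoff, so the full $4,750 applies.
Child Care Credit: $356,600 is $1,200 into a $12,000 phase-out range, leaving 10,800/12,000 of the credit: $7,670 × 10,800/12,000 = $6,903.
Total: $6,438 + $4,750 + $6,903 = $18,091.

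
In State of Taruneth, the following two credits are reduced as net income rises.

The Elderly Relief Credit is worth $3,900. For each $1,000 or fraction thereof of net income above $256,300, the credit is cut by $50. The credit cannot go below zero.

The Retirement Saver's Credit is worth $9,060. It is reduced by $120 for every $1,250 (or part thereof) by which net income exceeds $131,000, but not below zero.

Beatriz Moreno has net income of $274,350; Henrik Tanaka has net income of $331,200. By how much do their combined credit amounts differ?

Beatriz ($274,350): Elderly Relief Credit: income exceeds $256,300 by $18,050, which is 19 full-or-partial $1,000 increments; reduction = 19 × $50 = $950, leaving $2,950. Retirement Saver's Credit: income exceeds $131,000 by $143,350 → 115 increments × $120 = $13,800 ≥ base, so the credit is $0. total $2,950 + $0 = $2,950
Henrik ($331,200): Elderly Relief Credit: income exceeds $256,300 by $74,900, which is 75 full-or-partial $1,000 increments; reduction = 75 × $50 = $3,750, leaving $150. Retirement Saver's Credit: income exceeds $131,000 by $200,200 → 161 increments × $120 = $19,320 ≥ base, so the credit is $0. total $150 + $0 = $150
Difference: |$2,950 − $150| = $2,800.

$2,800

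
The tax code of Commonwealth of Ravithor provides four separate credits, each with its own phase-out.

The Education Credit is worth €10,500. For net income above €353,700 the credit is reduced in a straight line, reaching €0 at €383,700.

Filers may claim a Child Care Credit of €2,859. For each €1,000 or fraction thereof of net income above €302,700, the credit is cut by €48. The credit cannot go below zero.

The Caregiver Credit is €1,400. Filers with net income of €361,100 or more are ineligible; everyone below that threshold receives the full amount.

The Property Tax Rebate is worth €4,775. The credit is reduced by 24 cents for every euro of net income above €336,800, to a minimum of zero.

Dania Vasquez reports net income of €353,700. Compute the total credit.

Education Credit: €353,700 is at or below the €353,700 threshold, so the full €10,500 applies.
Child Care Credit: income exceeds €302,700 by €51,000, which is 51 full-or-partial €1,000 increments; reduction = 51 × €48 = €2,448, leaving €411.
Caregiver Credit: €353,700 is below the €361,100 cutoff, so the full €1,400 applies.
Property Tax Rebate: 24% of the €16,900 excess over €336,800 is €4,056; credit = €4,775 − €4,056 = €719.
Total: €10,500 + €411 + €1,400 + €719 = €13,030.

€13,030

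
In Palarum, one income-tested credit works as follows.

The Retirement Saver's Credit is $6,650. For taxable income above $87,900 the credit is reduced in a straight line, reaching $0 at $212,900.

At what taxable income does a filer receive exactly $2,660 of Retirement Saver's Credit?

$2,660 is 2,660/6,650 of the full $6,650, so 3,990/6,650 of the $125,000 range has been used: income = $87,900 + $125,000 × 3,990/6,650 = $162,900.

$162,900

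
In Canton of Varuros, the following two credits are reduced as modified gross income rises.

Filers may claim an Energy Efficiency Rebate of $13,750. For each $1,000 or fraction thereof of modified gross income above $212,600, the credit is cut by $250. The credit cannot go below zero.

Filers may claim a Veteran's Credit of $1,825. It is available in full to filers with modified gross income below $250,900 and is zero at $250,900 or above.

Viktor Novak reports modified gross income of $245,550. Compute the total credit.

$7,325

Energy Efficiency Rebate: income exceeds $212,600 by $32,950, which is 33 full-or-partial $1,000 increments; reduction = 33 × $250 = $8,250, leaving $5,500.
Veteran's Credit: $245,550 is below the $250,900 cutoff, so the full $1,825 applies.
Total: $5,500 + $1,825 = $7,325.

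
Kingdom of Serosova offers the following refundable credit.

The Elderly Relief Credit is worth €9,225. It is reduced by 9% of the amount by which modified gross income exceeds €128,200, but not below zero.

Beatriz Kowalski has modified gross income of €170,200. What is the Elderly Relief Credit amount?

€5,445

Elderly Relief Credit: 9% of the €42,000 excess over €128,200 is €3,780; credit = €9,225 − €3,780 = €5,445.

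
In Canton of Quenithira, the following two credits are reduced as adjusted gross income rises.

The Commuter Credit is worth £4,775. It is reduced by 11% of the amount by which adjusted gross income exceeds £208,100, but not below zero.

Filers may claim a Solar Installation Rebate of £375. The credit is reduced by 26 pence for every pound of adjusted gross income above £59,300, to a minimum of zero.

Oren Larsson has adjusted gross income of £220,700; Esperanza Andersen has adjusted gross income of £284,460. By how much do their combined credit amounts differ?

£3,389

Oren (£220,700): Commuter Credit: 11% of the £12,600 excess over £208,100 is £1,386; credit = £4,775 − £1,386 = £3,389. Solar Installation Rebate: 26% of the £161,400 excess over £59,300 is £41,964 ≥ base, so the credit is £0. total £3,389 + £0 = £3,389
Esperanza (£284,460): Commuter Credit: 11% of the £76,360 excess over £208,100 is £8,399.60 ≥ base, so the credit is £0. Solar Installation Rebate: 26% of the £225,160 excess over £59,300 is £58,541.60 ≥ base, so the credit is £0. total £0 + £0 = £0
Difference: |£3,389 − £0| = £3,389.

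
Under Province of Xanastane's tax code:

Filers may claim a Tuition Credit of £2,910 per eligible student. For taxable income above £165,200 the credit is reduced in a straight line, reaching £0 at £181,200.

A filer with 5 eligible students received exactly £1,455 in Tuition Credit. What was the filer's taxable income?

£179,600

Full credit = 5 × £2,910 = £14,550.
£1,455 is 1,455/14,550 of the full £14,550, so 13,095/14,550 of the £16,000 range has been used: income = £165,200 + £16,000 × 13,095/14,550 = £179,600.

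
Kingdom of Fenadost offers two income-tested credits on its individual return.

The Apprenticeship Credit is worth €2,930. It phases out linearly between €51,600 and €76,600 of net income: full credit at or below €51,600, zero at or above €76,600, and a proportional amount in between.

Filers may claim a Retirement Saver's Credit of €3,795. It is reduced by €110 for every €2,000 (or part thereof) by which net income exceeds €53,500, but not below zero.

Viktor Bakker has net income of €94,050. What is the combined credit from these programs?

Apprenticeship Credit: €94,050 is at or above €76,600, so the credit is €0.
Retirement Saver's Credit: income exceeds €53,500 by €40,550, which is 21 full-or-partial €2,000 increments; reduction = 21 × €110 = €2,310, leaving €1,485.
Total: €0 + €1,485 = €1,485.

€1,485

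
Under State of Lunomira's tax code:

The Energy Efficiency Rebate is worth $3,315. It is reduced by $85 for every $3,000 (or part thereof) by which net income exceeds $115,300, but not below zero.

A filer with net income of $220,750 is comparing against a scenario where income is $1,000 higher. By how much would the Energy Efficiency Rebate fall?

$0

At $220,750 — income exceeds $115,300 by $105,450, which is 36 full-or-partial $3,000 increments; reduction = 36 × $85 = $3,060, leaving $255.
At $221,750 — income exceeds $115,300 by $106,450, which is 36 full-or-partial $3,000 increments; reduction = 36 × $85 = $3,060, leaving $255.
Lost: $255 − $255 = $0.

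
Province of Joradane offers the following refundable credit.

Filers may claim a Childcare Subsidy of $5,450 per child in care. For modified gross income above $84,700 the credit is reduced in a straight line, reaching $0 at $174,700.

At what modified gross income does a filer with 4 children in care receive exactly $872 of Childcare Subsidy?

$171,100

Full credit = 4 × $5,450 = $21,800.
$872 is 872/21,800 of the full $21,800, so 20,928/21,800 of the $90,000 range has been used: income = $84,700 + $90,000 × 20,928/21,800 = $171,100.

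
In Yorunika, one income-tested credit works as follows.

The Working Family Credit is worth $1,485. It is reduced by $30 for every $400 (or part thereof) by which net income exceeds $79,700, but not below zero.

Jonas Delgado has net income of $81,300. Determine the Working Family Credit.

$1,365

Working Family Credit: income exceeds $79,700 by $1,600, which is 4 full-or-partial $400 increments; reduction = 4 × $30 = $120, leaving $1,365.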